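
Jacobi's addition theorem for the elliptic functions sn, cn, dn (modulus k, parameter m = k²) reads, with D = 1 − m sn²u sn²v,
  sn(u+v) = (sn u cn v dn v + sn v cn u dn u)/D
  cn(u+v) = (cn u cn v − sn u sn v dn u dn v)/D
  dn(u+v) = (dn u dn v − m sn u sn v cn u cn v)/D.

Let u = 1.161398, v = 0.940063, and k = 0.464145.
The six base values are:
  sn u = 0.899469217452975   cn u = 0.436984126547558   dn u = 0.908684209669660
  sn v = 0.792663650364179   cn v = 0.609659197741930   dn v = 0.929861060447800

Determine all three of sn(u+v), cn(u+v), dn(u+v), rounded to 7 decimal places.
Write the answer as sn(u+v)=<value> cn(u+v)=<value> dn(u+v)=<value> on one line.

m = k² = 0.215430581025
D = 1 − m·sn²u·sn²v = 0.8904889737577755
sn(u+v) = (sn u·cn v·dn v + sn v·cn u·dn u)/D = 0.8246589521618735/0.8904889737577755 = 0.9260742990246069
cn(u+v) = (cn u·cn v − sn u·sn v·dn u·dn v)/D = -0.336018191476975/0.8904889737577755 = -0.377341215196648
dn(u+v) = (dn u·dn v − m·sn u·sn v·cn u·cn v)/D = 0.8040300847216472/0.8904889737577755 = 0.9029085237616359

sn(u+v)=0.9260743 cn(u+v)=-0.3773412 dn(u+v)=0.9029085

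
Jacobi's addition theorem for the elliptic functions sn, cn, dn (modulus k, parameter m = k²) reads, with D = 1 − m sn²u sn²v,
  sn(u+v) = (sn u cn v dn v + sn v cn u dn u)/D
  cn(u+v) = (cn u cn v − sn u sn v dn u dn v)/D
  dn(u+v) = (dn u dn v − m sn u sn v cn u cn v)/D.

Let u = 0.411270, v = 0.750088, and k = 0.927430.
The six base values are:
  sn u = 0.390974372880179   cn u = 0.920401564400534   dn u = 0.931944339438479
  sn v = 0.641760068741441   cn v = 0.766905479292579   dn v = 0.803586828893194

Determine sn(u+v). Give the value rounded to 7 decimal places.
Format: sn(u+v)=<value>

m = k² = 0.8601264049
D = 1 − m·sn²u·sn²v = 0.9458492786929796
sn(u+v) = (sn u·cn v·dn v + sn v·cn u·dn u)/D = 0.7914258470130548/0.9458492786929796 = 0.8367356880651063

sn(u+v)=0.8367357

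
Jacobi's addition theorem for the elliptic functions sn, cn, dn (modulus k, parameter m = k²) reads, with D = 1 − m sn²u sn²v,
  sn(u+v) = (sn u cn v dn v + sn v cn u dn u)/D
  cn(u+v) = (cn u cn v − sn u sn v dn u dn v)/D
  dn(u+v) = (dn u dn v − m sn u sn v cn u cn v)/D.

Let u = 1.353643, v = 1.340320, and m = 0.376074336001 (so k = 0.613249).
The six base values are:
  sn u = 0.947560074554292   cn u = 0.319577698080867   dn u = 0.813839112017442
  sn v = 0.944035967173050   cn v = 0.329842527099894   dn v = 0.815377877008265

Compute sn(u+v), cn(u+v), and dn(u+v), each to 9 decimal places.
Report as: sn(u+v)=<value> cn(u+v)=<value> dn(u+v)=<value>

sn(u+v)=0.715767541 cn(u+v)=-0.698338619 dn(u+v)=0.898514554

m = k² = 0.376074336001
D = 1 − m·sn²u·sn²v = 0.6990708307747178
sn(u+v) = (sn u·cn v·dn v + sn v·cn u·dn u)/D = 0.5003722096607053/0.6990708307747178 = 0.7157675411891917
cn(u+v) = (cn u·cn v − sn u·sn v·dn u·dn v)/D = -0.4881881586430762/0.6990708307747178 = -0.6983386191382936
dn(u+v) = (dn u·dn v − m·sn u·sn v·cn u·cn v)/D = 0.6281253153929166/0.6990708307747178 = 0.8985145535207374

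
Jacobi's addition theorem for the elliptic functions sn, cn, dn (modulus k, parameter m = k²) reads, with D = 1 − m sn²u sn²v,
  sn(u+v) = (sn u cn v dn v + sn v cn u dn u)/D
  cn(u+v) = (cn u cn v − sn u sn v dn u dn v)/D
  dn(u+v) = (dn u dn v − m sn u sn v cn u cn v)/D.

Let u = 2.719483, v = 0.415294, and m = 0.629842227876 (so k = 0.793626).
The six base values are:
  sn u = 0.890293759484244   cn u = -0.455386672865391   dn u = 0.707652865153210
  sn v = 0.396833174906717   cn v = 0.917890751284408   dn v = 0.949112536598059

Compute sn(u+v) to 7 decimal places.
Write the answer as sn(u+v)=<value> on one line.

m = k² = 0.629842227876
D = 1 − m·sn²u·sn²v = 0.9213833785098644
sn(u+v) = (sn u·cn v·dn v + sn v·cn u·dn u)/D = 0.6477258128783605/0.9213833785098644 = 0.7029927259225308

sn(u+v)=0.7029927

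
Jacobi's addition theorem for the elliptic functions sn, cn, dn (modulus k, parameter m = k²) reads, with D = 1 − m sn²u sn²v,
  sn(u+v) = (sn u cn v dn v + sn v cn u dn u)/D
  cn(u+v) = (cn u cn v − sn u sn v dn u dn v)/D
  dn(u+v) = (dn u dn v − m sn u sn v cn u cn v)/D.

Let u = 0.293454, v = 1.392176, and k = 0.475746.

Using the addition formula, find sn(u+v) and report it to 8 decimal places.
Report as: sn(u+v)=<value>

sn u = 0.2883640345905123, cn u = 0.9575208528040952, dn u = 0.990545023095054
sn v = 0.9694378041623997, cn v = 0.2453372043958778, dn v = 0.8872930069662293
m = k² = 0.226334256516
D = 1 − m·sn²u·sn²v = 0.9823122585892018
sn(u+v) = (sn u·cn v·dn v + sn v·cn u·dn u)/D = 0.9822530744497351/0.9823122585892018 = 0.9999397501772485

sn(u+v)=0.99993975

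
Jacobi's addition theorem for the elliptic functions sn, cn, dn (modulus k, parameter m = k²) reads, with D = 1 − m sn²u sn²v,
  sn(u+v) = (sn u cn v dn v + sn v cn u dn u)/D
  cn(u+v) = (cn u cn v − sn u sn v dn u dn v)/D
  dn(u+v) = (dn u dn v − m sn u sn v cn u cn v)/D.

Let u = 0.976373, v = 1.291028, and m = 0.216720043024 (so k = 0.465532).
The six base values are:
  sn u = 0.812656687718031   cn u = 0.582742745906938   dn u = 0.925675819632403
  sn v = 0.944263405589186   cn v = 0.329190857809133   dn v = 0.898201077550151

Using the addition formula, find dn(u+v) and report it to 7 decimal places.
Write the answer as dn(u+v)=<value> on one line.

m = k² = 0.216720043024
D = 1 − m·sn²u·sn²v = 0.8723856173087253
dn(u+v) = (dn u·dn v − m·sn u·sn v·cn u·cn v)/D = 0.7995405718809242/0.8723856173087253 = 0.9164990298068815

dn(u+v)=0.9164990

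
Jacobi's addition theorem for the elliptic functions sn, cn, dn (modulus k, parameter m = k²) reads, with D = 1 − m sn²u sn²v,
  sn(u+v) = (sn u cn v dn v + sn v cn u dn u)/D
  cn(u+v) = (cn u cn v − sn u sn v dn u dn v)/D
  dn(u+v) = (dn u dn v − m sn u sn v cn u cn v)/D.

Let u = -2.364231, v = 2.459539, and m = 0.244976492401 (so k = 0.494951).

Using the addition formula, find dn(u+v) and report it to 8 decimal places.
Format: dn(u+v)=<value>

sn u = -0.8239790135752998, cn u = -0.5666203183680196, dn u = 0.9130582202978381
sn v = 0.7712779330871011, cn v = -0.6364985074082179, dn v = 0.924267774884935
m = k² = 0.244976492401
D = 1 − m·sn²u·sn²v = 0.9010584920355091
dn(u+v) = (dn u·dn v − m·sn u·sn v·cn u·cn v)/D = 0.9000591572204948/0.9010584920355091 = 0.9988909323602769

dn(u+v)=0.99889093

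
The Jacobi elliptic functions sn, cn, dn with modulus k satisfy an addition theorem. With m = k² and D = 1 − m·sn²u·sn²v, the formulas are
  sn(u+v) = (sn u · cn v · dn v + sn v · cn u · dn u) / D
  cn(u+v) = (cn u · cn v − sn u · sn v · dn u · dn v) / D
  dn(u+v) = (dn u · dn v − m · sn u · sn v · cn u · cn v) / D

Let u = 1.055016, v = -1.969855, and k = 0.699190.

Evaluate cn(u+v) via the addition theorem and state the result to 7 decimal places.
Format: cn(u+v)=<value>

sn u = 0.8299195906597155, cn u = 0.5578830280974769, dn u = 0.8144231155431851
sn v = -0.9959928989926117, cn v = -0.08943234960736021, dn v = 0.7176652216580928
m = k² = 0.4888666561
D = 1 − m·sn²u·sn²v = 0.6659781064883415
cn(u+v) = (cn u·cn v − sn u·sn v·dn u·dn v)/D = 0.4332374824846401/0.6659781064883415 = 0.6505281153596365

cn(u+v)=0.6505281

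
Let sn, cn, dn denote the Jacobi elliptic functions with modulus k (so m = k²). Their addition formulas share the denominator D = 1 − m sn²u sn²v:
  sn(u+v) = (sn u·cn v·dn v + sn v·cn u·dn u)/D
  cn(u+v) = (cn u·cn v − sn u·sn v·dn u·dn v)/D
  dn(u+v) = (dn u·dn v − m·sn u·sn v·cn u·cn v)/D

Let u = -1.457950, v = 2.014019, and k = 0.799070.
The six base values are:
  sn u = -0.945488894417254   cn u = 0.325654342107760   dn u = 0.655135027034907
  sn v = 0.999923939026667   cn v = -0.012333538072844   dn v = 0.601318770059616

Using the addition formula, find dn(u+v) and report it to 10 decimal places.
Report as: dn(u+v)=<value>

m = k² = 0.6385128649
D = 1 − m·sn²u·sn²v = 0.4292887312633767
dn(u+v) = (dn u·dn v − m·sn u·sn v·cn u·cn v)/D = 0.3915204026307894/0.4292887312633767 = 0.912021150610134

dn(u+v)=0.9120211506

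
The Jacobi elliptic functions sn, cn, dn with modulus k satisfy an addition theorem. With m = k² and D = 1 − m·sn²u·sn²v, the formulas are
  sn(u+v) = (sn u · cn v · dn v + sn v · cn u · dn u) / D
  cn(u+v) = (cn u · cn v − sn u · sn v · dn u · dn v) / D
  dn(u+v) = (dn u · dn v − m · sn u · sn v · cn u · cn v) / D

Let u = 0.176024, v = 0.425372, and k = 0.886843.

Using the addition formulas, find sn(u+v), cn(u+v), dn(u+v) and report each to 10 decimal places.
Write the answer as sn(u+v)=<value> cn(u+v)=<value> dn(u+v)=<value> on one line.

sn(u+v)=0.5439569643 cn(u+v)=0.8391131157 dn(u+v)=0.8759486113

sn u = 0.1744176670925457, cn u = 0.9846717612514304, dn u = 0.9879644534506321
sn v = 0.4038310538481653, cn v = 0.9148335804658027, dn v = 0.9336699125762448
m = k² = 0.786490506649
D = 1 − m·sn²u·sn²v = 0.9960981204732171
sn(u+v) = (sn u·cn v·dn v + sn v·cn u·dn u)/D = 0.5418345097845863/0.9960981204732171 = 0.5439569643271454
cn(u+v) = (cn u·cn v − sn u·sn v·dn u·dn v)/D = 0.8358389974252056/0.9960981204732171 = 0.8391131157120574
dn(u+v) = (dn u·dn v − m·sn u·sn v·cn u·cn v)/D = 0.8725307653621065/0.9960981204732171 = 0.8759486113151108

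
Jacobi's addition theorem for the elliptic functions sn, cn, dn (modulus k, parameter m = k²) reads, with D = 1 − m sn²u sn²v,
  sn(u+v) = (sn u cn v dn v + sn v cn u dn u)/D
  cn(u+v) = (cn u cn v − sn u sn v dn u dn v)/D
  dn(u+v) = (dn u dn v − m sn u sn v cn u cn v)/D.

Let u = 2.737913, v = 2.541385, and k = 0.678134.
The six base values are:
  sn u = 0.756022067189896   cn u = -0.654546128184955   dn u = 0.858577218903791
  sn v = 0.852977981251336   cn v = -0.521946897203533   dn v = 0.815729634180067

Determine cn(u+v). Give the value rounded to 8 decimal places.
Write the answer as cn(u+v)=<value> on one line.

m = k² = 0.459865721956
D = 1 − m·sn²u·sn²v = 0.8087613699588538
cn(u+v) = (cn u·cn v − sn u·sn v·dn u·dn v)/D = -0.1100073933909321/0.8087613699588538 = -0.1360195942550135

cn(u+v)=-0.13601959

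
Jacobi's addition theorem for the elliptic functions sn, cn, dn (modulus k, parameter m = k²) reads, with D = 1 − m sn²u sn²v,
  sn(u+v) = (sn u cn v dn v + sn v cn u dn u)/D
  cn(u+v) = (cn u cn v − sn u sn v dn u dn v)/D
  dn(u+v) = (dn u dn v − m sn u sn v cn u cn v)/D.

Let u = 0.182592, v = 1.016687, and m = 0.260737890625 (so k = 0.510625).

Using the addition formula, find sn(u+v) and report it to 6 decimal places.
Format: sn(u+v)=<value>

sn(u+v)=0.909953

sn u = 0.1813207776087168, cn u = 0.9834240060153963, dn u = 0.9957046057251422
sn v = 0.8303342382144977, cn v = 0.5572656932278801, dn v = 0.9056671416137455
m = k² = 0.260737890625
D = 1 − m·sn²u·sn²v = 0.9940897590622825
sn(u+v) = (sn u·cn v·dn v + sn v·cn u·dn u)/D = 0.9045752238463099/0.9940897590622825 = 0.9099532668957268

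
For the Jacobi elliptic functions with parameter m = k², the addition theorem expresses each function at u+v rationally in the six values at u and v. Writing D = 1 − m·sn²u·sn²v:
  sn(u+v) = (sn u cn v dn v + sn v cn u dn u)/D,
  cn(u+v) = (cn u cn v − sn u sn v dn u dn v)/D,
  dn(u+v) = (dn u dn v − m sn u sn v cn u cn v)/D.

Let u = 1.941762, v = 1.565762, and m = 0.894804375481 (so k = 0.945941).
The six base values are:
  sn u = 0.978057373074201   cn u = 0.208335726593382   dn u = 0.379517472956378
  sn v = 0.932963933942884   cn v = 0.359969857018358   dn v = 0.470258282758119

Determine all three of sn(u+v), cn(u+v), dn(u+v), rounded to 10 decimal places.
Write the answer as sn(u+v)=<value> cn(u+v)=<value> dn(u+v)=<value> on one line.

m = k² = 0.894804375481
D = 1 − m·sn²u·sn²v = 0.2549481928704115
sn(u+v) = (sn u·cn v·dn v + sn v·cn u·dn u)/D = 0.239331089700134/0.2549481928704115 = 0.9387440130700765
cn(u+v) = (cn u·cn v − sn u·sn v·dn u·dn v)/D = -0.08785903795759986/0.2549481928704115 = -0.3446152607257665
dn(u+v) = (dn u·dn v − m·sn u·sn v·cn u·cn v)/D = 0.1172380045135864/0.2549481928704115 = 0.4598503060313031

sn(u+v)=0.9387440131 cn(u+v)=-0.3446152607 dn(u+v)=0.4598503060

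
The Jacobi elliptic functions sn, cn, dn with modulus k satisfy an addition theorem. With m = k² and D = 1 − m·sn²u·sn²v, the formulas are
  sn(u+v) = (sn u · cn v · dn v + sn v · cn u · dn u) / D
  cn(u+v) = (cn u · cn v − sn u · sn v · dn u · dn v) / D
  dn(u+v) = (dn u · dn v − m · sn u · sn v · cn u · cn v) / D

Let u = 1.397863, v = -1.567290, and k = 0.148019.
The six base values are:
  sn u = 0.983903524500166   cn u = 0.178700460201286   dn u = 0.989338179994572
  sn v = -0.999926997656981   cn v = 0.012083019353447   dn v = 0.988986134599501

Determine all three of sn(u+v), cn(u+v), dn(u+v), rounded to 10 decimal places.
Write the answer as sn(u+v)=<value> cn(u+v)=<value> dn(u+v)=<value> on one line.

m = k² = 0.021909624361
D = 1 − m·sn²u·sn²v = 0.9787931310363052
sn(u+v) = (sn u·cn v·dn v + sn v·cn u·dn u)/D = -0.1650246948860881/0.9787931310363052 = -0.1686001767415009
cn(u+v) = (cn u·cn v − sn u·sn v·dn u·dn v)/D = 0.9647812412363785/0.9787931310363052 = 0.9856845237715436
dn(u+v) = (dn u·dn v − m·sn u·sn v·cn u·cn v)/D = 0.9784882857136771/0.9787931310363052 = 0.9996885497936572

sn(u+v)=-0.1686001767 cn(u+v)=0.9856845238 dn(u+v)=0.9996885498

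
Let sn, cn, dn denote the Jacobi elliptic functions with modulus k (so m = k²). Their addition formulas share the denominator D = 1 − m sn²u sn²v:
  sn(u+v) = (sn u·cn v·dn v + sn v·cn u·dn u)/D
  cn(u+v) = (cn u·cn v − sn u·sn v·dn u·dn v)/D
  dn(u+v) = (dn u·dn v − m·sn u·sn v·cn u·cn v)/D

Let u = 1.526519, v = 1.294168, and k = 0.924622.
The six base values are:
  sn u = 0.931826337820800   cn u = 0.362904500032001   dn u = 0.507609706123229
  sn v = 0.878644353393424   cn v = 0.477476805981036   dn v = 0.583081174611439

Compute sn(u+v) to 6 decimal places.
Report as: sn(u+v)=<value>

sn(u+v)=0.986832

m = k² = 0.854925842884
D = 1 − m·sn²u·sn²v = 0.4269075949159265
sn(u+v) = (sn u·cn v·dn v + sn v·cn u·dn u)/D = 0.4212861180214824/0.4269075949159265 = 0.9868320991207683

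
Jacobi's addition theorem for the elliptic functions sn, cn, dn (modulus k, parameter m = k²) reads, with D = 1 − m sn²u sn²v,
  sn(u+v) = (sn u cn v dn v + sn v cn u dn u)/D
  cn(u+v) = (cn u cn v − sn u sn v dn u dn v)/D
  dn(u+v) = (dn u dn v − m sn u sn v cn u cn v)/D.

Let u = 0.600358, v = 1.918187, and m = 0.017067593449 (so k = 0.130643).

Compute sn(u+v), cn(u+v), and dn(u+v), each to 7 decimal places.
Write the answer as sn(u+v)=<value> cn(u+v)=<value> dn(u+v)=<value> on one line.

sn(u+v)=0.5939069 cn(u+v)=-0.8045338 dn(u+v)=0.9969854

sn u = 0.5644654006045978, cn u = 0.8254567290417414, dn u = 0.9972772448475856
sn v = 0.9434818267511142, cn v = -0.3314242637321242, dn v = 0.9923744988045291
m = k² = 0.017067593449
D = 1 − m·sn²u·sn²v = 0.9951592347631031
sn(u+v) = (sn u·cn v·dn v + sn v·cn u·dn u)/D = 0.5910319617181245/0.9951592347631031 = 0.593906925718093
cn(u+v) = (cn u·cn v − sn u·sn v·dn u·dn v)/D = -0.8006391963686953/0.9951592347631031 = -0.804533755403764
dn(u+v) = (dn u·dn v − m·sn u·sn v·cn u·cn v)/D = 0.9921591967104015/0.9951592347631031 = 0.9969853688255069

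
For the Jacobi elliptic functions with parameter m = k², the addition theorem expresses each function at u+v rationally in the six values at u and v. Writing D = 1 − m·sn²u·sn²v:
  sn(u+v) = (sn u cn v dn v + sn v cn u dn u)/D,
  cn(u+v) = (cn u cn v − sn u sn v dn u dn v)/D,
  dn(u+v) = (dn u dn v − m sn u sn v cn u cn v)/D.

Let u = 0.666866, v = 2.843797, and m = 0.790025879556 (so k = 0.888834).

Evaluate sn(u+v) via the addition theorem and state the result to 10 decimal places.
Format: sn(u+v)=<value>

sn u = 0.5904014850972074, cn u = 0.8071097114983885, dn u = 0.8512447282150664
sn v = 0.9575283679259613, cn v = -0.288339079240128, dn v = 0.5250299205786853
m = k² = 0.790025879556
D = 1 − m·sn²u·sn²v = 0.7475127226543146
sn(u+v) = (sn u·cn v·dn v + sn v·cn u·dn u)/D = 0.5684889425634939/0.7475127226543146 = 0.7605073804561721

sn(u+v)=0.7605073805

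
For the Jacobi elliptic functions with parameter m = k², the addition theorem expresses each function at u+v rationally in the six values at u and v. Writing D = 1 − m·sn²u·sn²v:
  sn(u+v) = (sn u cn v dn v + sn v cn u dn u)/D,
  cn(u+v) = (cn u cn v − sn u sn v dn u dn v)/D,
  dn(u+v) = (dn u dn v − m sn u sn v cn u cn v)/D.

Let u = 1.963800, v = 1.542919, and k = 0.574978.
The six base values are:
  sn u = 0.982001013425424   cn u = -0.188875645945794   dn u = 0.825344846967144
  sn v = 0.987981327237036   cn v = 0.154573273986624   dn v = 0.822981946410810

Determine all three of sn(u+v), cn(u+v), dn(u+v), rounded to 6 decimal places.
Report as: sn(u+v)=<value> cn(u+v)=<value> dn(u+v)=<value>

m = k² = 0.330599700484
D = 1 − m·sn²u·sn²v = 0.688811312564568
sn(u+v) = (sn u·cn v·dn v + sn v·cn u·dn u)/D = -0.02909263519717678/0.688811312564568 = -0.04223600087062984
cn(u+v) = (cn u·cn v − sn u·sn v·dn u·dn v)/D = -0.6881966600429029/0.688811312564568 = -0.9991076619816586
dn(u+v) = (dn u·dn v − m·sn u·sn v·cn u·cn v)/D = 0.6886081693329508/0.688811312564568 = 0.9997050814527699

sn(u+v)=-0.042236 cn(u+v)=-0.999108 dn(u+v)=0.999705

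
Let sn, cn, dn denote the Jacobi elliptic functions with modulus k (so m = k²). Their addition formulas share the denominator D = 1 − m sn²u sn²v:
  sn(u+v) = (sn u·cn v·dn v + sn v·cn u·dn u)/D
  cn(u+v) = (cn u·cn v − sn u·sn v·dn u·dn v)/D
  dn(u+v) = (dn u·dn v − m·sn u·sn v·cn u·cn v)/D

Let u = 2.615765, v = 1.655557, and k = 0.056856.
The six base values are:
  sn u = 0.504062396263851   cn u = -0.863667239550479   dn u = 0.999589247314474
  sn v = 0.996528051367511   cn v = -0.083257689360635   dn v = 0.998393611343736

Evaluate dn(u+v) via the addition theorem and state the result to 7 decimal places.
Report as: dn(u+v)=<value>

m = k² = 0.003232604736
D = 1 − m·sn²u·sn²v = 0.9991843567233144
dn(u+v) = (dn u·dn v − m·sn u·sn v·cn u·cn v)/D = 0.9978667576407001/0.9991843567233144 = 0.9986813253492727

dn(u+v)=0.9986813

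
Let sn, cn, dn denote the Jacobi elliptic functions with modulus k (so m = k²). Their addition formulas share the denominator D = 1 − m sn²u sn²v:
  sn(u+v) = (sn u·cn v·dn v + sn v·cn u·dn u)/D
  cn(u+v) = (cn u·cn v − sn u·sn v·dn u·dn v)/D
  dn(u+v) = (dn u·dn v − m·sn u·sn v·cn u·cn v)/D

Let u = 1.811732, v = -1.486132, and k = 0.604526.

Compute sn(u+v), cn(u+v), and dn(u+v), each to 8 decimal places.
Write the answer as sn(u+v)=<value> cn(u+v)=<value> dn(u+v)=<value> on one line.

sn u = 0.9989529391181406, cn u = -0.0457495948313039, dn u = 0.7970653768621808
sn v = -0.9770744088238084, cn v = 0.2128980968012758, dn v = 0.8069155049103131
m = k² = 0.365451684676
D = 1 − m·sn²u·sn²v = 0.651842862196993
sn(u+v) = (sn u·cn v·dn v + sn v·cn u·dn u)/D = 0.2072403266535167/0.651842862196993 = 0.3179298856706461
cn(u+v) = (cn u·cn v − sn u·sn v·dn u·dn v)/D = 0.6180214915403118/0.651842862196993 = 0.9481142271886072
dn(u+v) = (dn u·dn v − m·sn u·sn v·cn u·cn v)/D = 0.6396901562100545/0.651842862196993 = 0.9813563871114908

sn(u+v)=0.31792989 cn(u+v)=0.94811423 dn(u+v)=0.98135639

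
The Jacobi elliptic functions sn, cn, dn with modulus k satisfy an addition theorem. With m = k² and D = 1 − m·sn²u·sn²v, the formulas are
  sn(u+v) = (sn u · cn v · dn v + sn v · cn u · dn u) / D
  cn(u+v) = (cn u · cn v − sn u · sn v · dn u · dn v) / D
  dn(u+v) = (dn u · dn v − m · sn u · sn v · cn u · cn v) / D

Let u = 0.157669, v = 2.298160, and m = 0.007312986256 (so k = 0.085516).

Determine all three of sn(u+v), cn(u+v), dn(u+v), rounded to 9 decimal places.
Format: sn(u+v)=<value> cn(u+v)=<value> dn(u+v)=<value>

sn(u+v)=0.637435112 cn(u+v)=-0.770504041 dn(u+v)=0.998513176

sn u = 0.1570118544689627, cn u = 0.9875967180768764, dn u = 0.9999098534265955
sn v = 0.7503254343559917, cn v = -0.6610686367983981, dn v = 0.9979393140923154
m = k² = 0.007312986256
D = 1 − m·sn²u·sn²v = 0.9998985016505197
sn(u+v) = (sn u·cn v·dn v + sn v·cn u·dn u)/D = 0.6373704137028028/0.9998985016505197 = 0.6374351123146035
cn(u+v) = (cn u·cn v − sn u·sn v·dn u·dn v)/D = -0.7704258363653652/0.9998985016505197 = -0.7705040412538203
dn(u+v) = (dn u·dn v − m·sn u·sn v·cn u·cn v)/D = 0.9984118280697755/0.9998985016505197 = 0.998513175509024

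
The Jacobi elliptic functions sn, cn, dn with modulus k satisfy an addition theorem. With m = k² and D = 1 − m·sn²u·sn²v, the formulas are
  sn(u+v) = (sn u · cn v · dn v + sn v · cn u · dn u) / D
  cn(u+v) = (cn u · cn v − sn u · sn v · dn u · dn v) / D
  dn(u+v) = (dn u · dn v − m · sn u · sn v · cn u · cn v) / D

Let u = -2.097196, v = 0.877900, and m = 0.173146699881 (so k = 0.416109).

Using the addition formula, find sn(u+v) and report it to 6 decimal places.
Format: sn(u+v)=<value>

sn u = -0.9161992384870195, cn u = -0.4007230407598315, dn u = 0.9244766175064257
sn v = 0.7586373750585512, cn v = 0.6515131105083543, dn v = 0.9488670952020005
m = k² = 0.173146699881
D = 1 − m·sn²u·sn²v = 0.9163506556805232
sn(u+v) = (sn u·cn v·dn v + sn v·cn u·dn u)/D = -0.8474378811225914/0.9163506556805232 = -0.9247965021569673

sn(u+v)=-0.924797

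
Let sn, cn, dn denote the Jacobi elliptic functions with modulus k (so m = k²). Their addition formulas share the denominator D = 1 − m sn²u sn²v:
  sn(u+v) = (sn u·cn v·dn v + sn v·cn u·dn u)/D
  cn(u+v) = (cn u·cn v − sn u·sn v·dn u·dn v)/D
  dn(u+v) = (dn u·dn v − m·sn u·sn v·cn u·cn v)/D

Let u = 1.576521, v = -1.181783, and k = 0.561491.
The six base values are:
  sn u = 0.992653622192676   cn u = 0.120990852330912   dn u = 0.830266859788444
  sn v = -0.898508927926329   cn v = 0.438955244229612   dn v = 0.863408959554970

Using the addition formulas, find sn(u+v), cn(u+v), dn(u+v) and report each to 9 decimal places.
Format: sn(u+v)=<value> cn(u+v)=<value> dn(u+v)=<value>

sn(u+v)=0.381678883 cn(u+v)=0.924294991 dn(u+v)=0.976765858

m = k² = 0.315272143081
D = 1 − m·sn²u·sn²v = 0.749200968074719
sn(u+v) = (sn u·cn v·dn v + sn v·cn u·dn u)/D = 0.2859541886834444/0.749200968074719 = 0.3816788830616216
cn(u+v) = (cn u·cn v − sn u·sn v·dn u·dn v)/D = 0.6924827019778105/0.749200968074719 = 0.924294990911902
dn(u+v) = (dn u·dn v − m·sn u·sn v·cn u·cn v)/D = 0.7317939266632803/0.749200968074719 = 0.9767658583568426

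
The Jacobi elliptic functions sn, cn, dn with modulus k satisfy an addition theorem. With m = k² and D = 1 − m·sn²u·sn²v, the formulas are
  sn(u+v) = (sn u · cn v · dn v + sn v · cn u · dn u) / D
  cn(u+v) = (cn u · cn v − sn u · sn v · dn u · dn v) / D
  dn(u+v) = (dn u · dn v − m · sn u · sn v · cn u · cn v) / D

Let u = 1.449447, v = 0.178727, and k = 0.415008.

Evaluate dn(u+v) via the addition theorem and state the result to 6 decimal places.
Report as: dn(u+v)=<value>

dn(u+v)=0.909842

sn u = 0.9840360662804731, cn u = 0.1779691553591586, dn u = 0.9128107449855262
sn v = 0.1776167915619295, cn v = 0.9840997283584861, dn v = 0.9972795413745068
m = k² = 0.172231640064
D = 1 − m·sn²u·sn²v = 0.9947385795177645
dn(u+v) = (dn u·dn v − m·sn u·sn v·cn u·cn v)/D = 0.9050552817452393/0.9947385795177645 = 0.9098423448942713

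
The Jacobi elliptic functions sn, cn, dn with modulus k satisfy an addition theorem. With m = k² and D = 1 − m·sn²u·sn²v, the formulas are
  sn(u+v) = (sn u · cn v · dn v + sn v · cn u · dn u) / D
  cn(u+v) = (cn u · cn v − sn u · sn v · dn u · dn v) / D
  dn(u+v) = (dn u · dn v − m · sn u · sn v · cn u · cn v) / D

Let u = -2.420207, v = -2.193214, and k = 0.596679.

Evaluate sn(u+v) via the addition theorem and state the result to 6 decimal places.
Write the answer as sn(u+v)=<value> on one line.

sn(u+v)=0.868843

sn u = -0.850956736398116, cn u = -0.5252357877931276, dn u = 0.8615056318758157
sn v = -0.9354656919470537, cn v = -0.3534175139831358, dn v = 0.8297247733192095
m = k² = 0.356025829041
D = 1 − m·sn²u·sn²v = 0.7743931942847881
sn(u+v) = (sn u·cn v·dn v + sn v·cn u·dn u)/D = 0.6728261579210705/0.7743931942847881 = 0.8688430669157384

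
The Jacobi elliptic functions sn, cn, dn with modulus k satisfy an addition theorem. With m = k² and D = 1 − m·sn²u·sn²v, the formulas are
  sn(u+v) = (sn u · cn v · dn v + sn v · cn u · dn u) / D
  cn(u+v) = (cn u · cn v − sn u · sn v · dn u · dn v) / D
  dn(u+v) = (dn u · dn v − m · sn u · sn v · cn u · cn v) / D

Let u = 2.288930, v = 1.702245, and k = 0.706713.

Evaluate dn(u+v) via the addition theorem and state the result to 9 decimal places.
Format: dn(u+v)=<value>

dn(u+v)=0.980458201

sn u = 0.9514812734275717, cn u = -0.3077066562761465, dn u = 0.7401660051464786
sn v = 0.9942499574551191, cn v = 0.1070841823076307, dn v = 0.7115362693366109
m = k² = 0.499443264369
D = 1 − m·sn²u·sn²v = 0.5530305783514241
dn(u+v) = (dn u·dn v − m·sn u·sn v·cn u·cn v)/D = 0.5422233659140987/0.5530305783514241 = 0.9804582009379272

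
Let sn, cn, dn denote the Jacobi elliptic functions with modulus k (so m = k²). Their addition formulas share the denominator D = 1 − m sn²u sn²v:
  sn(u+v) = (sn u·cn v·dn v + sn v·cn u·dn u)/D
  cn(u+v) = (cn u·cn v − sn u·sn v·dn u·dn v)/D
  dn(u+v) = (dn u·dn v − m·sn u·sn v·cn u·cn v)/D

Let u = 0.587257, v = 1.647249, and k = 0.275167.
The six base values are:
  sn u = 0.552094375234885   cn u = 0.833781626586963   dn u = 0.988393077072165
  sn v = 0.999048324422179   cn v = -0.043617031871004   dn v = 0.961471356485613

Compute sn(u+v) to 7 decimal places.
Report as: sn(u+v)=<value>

sn(u+v)=0.8190334

m = k² = 0.075716877889
D = 1 − m·sn²u·sn²v = 0.9769647815813449
sn(u+v) = (sn u·cn v·dn v + sn v·cn u·dn u)/D = 0.800166787307472/0.9769647815813449 = 0.8190334005820535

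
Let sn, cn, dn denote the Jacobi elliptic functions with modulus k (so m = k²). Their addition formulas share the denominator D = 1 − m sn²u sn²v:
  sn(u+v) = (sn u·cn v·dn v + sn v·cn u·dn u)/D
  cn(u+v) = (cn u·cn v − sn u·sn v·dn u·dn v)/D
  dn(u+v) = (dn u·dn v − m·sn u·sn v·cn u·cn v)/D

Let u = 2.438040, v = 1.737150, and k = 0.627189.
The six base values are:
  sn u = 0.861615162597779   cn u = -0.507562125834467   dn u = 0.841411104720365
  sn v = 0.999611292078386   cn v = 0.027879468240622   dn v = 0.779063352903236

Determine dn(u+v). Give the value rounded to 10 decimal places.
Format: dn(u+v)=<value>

dn(u+v)=0.9323737496

m = k² = 0.393366041721
D = 1 − m·sn²u·sn²v = 0.7081996297139718
dn(u+v) = (dn u·dn v − m·sn u·sn v·cn u·cn v)/D = 0.6603067442513494/0.7081996297139718 = 0.9323737496417989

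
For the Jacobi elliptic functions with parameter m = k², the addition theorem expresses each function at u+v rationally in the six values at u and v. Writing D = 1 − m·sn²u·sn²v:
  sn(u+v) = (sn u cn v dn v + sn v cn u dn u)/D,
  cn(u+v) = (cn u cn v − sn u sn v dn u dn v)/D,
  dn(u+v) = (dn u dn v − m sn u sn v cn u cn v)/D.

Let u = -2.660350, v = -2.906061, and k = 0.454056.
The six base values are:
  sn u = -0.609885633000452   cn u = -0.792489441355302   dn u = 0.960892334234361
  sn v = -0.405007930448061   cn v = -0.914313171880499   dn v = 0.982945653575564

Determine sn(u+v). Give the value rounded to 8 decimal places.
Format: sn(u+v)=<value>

sn(u+v)=0.86744029

m = k² = 0.206166851136
D = 1 − m·sn²u·sn²v = 0.9874210990330313
sn(u+v) = (sn u·cn v·dn v + sn v·cn u·dn u)/D = 0.8565288484616541/0.9874210990330313 = 0.8674402940148247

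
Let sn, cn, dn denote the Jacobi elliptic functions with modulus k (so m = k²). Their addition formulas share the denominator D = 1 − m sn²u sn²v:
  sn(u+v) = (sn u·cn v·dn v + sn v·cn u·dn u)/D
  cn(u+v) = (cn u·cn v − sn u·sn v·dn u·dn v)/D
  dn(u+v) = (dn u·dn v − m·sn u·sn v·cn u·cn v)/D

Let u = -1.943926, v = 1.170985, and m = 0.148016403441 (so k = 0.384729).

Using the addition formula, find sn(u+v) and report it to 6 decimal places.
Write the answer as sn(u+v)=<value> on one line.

sn u = -0.9592564429321749, cn u = -0.2825368589991597, dn u = 0.9294080445898471
sn v = 0.9090234894972445, cn v = 0.4167448806431256, dn v = 0.936851395466816
m = k² = 0.148016403441
D = 1 − m·sn²u·sn²v = 0.8874541440562976
sn(u+v) = (sn u·cn v·dn v + sn v·cn u·dn u)/D = -0.6132229196526797/0.8874541440562976 = -0.6909911050162143

sn(u+v)=-0.690991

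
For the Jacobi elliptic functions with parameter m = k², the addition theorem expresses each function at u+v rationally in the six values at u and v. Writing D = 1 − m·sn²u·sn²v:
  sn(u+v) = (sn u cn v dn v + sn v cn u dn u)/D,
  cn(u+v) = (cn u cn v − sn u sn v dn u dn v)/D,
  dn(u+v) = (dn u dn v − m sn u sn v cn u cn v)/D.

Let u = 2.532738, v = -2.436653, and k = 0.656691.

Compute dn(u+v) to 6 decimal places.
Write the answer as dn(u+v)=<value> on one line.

dn(u+v)=0.998016

sn u = 0.8402915217109777, cn u = -0.5421348158351845, dn u = 0.8339686141814433
sn v = -0.8805727569972922, cn v = -0.4739109828165916, dn v = 0.81584956330794
m = k² = 0.431243069481
D = 1 − m·sn²u·sn²v = 0.7638909779847504
dn(u+v) = (dn u·dn v − m·sn u·sn v·cn u·cn v)/D = 0.7623754806229386/0.7638909779847504 = 0.9980160816065535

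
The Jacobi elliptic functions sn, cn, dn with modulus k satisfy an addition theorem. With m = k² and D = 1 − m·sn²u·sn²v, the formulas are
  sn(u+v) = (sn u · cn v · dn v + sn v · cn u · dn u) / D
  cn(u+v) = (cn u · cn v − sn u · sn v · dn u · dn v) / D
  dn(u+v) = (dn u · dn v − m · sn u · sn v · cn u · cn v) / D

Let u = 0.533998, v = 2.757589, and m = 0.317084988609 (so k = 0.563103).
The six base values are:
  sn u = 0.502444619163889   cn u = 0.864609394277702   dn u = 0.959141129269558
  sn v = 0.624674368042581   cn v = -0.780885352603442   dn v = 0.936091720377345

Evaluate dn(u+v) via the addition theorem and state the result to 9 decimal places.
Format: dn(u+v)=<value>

m = k² = 0.317084988609
D = 1 − m·sn²u·sn²v = 0.9687637094655618
dn(u+v) = (dn u·dn v − m·sn u·sn v·cn u·cn v)/D = 0.965037187812292/0.9687637094655618 = 0.9961533224078701

dn(u+v)=0.996153322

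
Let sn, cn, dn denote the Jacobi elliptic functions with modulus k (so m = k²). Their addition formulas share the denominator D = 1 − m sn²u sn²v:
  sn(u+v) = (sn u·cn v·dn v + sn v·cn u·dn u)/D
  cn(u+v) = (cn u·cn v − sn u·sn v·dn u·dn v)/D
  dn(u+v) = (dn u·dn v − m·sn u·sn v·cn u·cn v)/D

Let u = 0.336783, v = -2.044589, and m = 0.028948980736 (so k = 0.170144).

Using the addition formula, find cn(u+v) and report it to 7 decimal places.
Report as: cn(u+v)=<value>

cn(u+v)=-0.1233180

sn u = 0.3302825041081374, cn u = 0.943882125839905, dn u = 0.9984197794873272
sn v = -0.8978447516408462, cn v = -0.4403121642096516, dn v = 0.9882628684570087
m = k² = 0.028948980736
D = 1 − m·sn²u·sn²v = 0.9974543018252289
cn(u+v) = (cn u·cn v − sn u·sn v·dn u·dn v)/D = -0.1230040283786906/0.9974543018252289 = -0.1233179586810214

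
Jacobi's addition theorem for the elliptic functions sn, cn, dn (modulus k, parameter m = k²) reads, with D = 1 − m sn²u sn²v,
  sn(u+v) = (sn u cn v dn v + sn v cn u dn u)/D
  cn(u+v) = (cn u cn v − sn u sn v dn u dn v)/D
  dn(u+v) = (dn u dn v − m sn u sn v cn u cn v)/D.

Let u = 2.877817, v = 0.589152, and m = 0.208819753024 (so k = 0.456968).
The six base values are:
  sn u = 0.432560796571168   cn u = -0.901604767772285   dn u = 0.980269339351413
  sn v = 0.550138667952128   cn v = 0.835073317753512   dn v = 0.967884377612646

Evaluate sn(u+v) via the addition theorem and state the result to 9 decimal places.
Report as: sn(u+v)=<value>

sn(u+v)=-0.138236594

m = k² = 0.208819753024
D = 1 − m·sn²u·sn²v = 0.9881747526535559
sn(u+v) = (sn u·cn v·dn v + sn v·cn u·dn u)/D = -0.1366019123582951/0.9881747526535559 = -0.138236594277962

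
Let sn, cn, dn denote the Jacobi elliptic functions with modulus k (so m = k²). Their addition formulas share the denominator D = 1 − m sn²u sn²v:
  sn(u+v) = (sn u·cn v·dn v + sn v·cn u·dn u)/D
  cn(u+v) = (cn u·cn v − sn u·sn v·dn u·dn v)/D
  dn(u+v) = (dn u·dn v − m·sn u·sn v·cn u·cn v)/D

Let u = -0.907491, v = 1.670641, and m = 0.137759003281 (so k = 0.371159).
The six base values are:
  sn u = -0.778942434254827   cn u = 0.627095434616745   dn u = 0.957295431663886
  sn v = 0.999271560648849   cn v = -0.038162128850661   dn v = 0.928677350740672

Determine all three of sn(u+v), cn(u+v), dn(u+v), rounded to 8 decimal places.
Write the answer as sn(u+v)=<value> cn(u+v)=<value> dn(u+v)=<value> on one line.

m = k² = 0.137759003281
D = 1 − m·sn²u·sn²v = 0.916536273003525
sn(u+v) = (sn u·cn v·dn v + sn v·cn u·dn u)/D = 0.6274842585026058/0.916536273003525 = 0.6846256683833314
cn(u+v) = (cn u·cn v − sn u·sn v·dn u·dn v)/D = 0.6680585640964624/0.916536273003525 = 0.7288948443984748
dn(u+v) = (dn u·dn v − m·sn u·sn v·cn u·cn v)/D = 0.886452476261585/0.916536273003525 = 0.9671766436004172

sn(u+v)=0.68462567 cn(u+v)=0.72889484 dn(u+v)=0.96717664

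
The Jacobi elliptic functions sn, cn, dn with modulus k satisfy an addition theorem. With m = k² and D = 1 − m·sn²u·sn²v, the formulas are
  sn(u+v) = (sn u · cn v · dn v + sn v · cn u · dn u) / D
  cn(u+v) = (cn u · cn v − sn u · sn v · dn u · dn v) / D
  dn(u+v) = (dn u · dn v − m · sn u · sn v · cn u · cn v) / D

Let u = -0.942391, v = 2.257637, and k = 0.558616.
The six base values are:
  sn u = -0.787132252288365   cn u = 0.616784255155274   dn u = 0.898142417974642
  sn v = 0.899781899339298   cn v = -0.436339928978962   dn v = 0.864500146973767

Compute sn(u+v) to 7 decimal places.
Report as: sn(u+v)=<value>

m = k² = 0.312051835456
D = 1 − m·sn²u·sn²v = 0.84347033292962
sn(u+v) = (sn u·cn v·dn v + sn v·cn u·dn u)/D = 0.7953620997312023/0.84347033292962 = 0.9429639297077305

sn(u+v)=0.9429639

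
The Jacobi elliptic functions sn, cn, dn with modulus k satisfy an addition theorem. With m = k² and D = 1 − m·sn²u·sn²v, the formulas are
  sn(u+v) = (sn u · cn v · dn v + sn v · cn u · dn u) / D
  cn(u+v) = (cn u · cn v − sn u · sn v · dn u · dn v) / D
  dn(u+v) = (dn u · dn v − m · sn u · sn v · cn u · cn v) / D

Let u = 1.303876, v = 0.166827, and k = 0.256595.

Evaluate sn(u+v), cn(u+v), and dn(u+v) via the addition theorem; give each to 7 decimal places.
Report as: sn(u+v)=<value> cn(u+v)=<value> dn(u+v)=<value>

sn(u+v)=0.9924789 cn(u+v)=0.1224160 dn(u+v)=0.9670293

sn u = 0.9598839242721761, cn u = 0.2803976674721945, dn u = 0.9691932793301584
sn v = 0.166004282734498, cn v = 0.9861250316840177, dn v = 0.9990923840918049
m = k² = 0.065840994025
D = 1 − m·sn²u·sn²v = 0.9983282458856718
sn(u+v) = (sn u·cn v·dn v + sn v·cn u·dn u)/D = 0.9908196939304041/0.9983282458856718 = 0.9924788745723543
cn(u+v) = (cn u·cn v − sn u·sn v·dn u·dn v)/D = 0.1222113769369393/0.9983282458856718 = 0.1224160264327881
dn(u+v) = (dn u·dn v − m·sn u·sn v·cn u·cn v)/D = 0.9654126705786152/0.9983282458856718 = 0.9670293057992611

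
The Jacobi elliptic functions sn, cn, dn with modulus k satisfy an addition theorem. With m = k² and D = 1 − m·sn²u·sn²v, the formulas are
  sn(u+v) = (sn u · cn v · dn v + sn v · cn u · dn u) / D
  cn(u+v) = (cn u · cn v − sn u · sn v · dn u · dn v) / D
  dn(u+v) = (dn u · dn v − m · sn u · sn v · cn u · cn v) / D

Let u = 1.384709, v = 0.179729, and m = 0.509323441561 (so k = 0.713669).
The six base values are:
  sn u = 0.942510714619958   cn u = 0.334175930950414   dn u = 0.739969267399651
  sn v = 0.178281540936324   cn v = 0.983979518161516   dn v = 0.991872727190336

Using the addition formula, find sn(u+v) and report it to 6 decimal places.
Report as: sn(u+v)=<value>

m = k² = 0.509323441561
D = 1 − m·sn²u·sn²v = 0.9856193334784671
sn(u+v) = (sn u·cn v·dn v + sn v·cn u·dn u)/D = 0.9639593596567566/0.9856193334784671 = 0.9780239966019459

sn(u+v)=0.978024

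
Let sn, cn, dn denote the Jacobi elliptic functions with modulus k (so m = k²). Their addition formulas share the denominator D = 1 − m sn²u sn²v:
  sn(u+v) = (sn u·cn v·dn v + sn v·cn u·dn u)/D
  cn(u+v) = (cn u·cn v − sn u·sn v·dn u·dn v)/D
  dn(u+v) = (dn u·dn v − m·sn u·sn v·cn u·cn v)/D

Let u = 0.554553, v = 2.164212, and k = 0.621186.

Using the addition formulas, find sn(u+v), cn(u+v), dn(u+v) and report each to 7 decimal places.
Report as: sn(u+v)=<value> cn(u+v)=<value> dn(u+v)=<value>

sn u = 0.5178076299413256, cn u = 0.8554970826218797, dn u = 0.9468569887823413
sn v = 0.9511971472602363, cn v = -0.3085838411906695, dn v = 0.806766526431095
m = k² = 0.385872046596
D = 1 − m·sn²u·sn²v = 0.9063902063837294
sn(u+v) = (sn u·cn v·dn v + sn v·cn u·dn u)/D = 0.64159059386935/0.9063902063837294 = 0.7078525224021741
cn(u+v) = (cn u·cn v − sn u·sn v·dn u·dn v)/D = -0.6402380151839739/0.9063902063837294 = -0.7063602526536156
dn(u+v) = (dn u·dn v − m·sn u·sn v·cn u·cn v)/D = 0.8140659798687716/0.9063902063837294 = 0.8981407501264733

sn(u+v)=0.7078525 cn(u+v)=-0.7063603 dn(u+v)=0.8981408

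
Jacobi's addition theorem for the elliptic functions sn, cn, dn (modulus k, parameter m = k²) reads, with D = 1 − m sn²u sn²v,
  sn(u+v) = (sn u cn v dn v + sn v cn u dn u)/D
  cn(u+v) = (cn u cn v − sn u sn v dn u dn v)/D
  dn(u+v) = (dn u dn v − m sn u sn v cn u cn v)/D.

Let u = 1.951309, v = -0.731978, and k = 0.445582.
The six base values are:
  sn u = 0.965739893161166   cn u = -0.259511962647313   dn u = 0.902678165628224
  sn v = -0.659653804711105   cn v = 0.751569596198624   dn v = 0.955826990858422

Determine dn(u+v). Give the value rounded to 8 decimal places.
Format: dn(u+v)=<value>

m = k² = 0.198543318724
D = 1 − m·sn²u·sn²v = 0.9194236178334783
dn(u+v) = (dn u·dn v − m·sn u·sn v·cn u·cn v)/D = 0.8381347821039841/0.9194236178334783 = 0.9115871790186961

dn(u+v)=0.91158718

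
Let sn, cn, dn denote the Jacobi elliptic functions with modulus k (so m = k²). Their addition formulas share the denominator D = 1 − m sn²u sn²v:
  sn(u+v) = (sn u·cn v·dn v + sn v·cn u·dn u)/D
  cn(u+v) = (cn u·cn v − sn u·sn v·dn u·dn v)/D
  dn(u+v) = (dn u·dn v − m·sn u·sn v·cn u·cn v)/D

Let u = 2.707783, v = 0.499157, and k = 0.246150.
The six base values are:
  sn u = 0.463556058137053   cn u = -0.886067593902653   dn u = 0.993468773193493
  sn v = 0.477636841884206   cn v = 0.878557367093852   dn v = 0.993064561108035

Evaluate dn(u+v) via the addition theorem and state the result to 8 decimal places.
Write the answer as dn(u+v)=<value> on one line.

dn(u+v)=0.99999218

m = k² = 0.0605898225
D = 1 − m·sn²u·sn²v = 0.9970297032581761
dn(u+v) = (dn u·dn v − m·sn u·sn v·cn u·cn v)/D = 0.9970219067907256/0.9970297032581761 = 0.9999921803057372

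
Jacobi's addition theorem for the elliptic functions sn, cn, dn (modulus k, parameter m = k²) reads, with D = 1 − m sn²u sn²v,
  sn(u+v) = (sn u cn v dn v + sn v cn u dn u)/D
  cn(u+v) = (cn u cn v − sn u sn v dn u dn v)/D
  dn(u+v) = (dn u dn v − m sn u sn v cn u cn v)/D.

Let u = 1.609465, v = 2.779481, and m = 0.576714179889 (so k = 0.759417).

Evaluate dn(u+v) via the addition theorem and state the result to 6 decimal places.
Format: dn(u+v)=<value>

dn(u+v)=0.924858

sn u = 0.9785782260109391, cn u = 0.2058753398959755, dn u = 0.6691260359544611
sn v = 0.8292445712724493, cn v = -0.5588858926607217, dn v = 0.7768040156188509
m = k² = 0.576714179889
D = 1 − m·sn²u·sn²v = 0.6202331955630351
dn(u+v) = (dn u·dn v − m·sn u·sn v·cn u·cn v)/D = 0.5736273842484927/0.6202331955630351 = 0.9248575992901595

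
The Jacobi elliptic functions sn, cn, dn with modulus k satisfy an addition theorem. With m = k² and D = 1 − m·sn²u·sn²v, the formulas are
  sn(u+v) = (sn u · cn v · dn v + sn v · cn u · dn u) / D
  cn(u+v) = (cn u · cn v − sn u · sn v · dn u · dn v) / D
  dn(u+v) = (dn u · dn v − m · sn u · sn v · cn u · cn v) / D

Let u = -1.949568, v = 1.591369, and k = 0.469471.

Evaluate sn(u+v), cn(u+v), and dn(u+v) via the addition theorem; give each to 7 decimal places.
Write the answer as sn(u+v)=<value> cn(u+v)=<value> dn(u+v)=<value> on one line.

sn(u+v)=-0.3490486 cn(u+v)=0.9371046 dn(u+v)=0.9864822

sn u = -0.9695298642346296, cn u = -0.2449731461960285, dn u = 0.8904065203269486
sn v = 0.9975861876928543, cn v = 0.06943916851775625, dn v = 0.8835495000432571
m = k² = 0.220403019841
D = 1 − m·sn²u·sn²v = 0.7938227333910397
sn(u+v) = (sn u·cn v·dn v + sn v·cn u·dn u)/D = -0.2770826823467675/0.7938227333910397 = -0.3490485604552164
cn(u+v) = (cn u·cn v − sn u·sn v·dn u·dn v)/D = 0.7438949651610381/0.7938227333910397 = 0.9371046379375897
dn(u+v) = (dn u·dn v − m·sn u·sn v·cn u·cn v)/D = 0.7830920325524491/0.7938227333910397 = 0.9864822454847679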